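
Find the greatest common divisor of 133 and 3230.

133 = 7 · 19
3230 = 2 · 5 · 17 · 19
Common: 19 = 19

19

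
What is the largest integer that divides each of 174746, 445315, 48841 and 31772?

169

174746 = 2 · 11 · 13² · 47; 445315 = 5 · 13² · 17 · 31; 48841 = 13² · 17²; 31772 = 2² · 13² · 47
gcd takes min exponent of each prime: 13² = 169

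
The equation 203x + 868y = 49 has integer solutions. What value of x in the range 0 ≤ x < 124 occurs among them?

43

gcd(203, 868) = 7 (Euclid: 868 = 4·203 + 56; 203 = 3·56 + 35; 56 = 1·35 + 21; 35 = 1·21 + 14; 21 = 1·14 + 7; 14 = 2·7 + 0), and 7 | 49.
Extended Euclid: 203·(-47) + 868·(11) = 7. Scale by 7: x₀ = -329.
General solution x = x₀ + 124t; reducing mod 124 gives x = 43 (and y = -10).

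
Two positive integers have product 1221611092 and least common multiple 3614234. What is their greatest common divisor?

From gcd × lcm = ab: gcd = 1221611092 / 3614234 = 338.

338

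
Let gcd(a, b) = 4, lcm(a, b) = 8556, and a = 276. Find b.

124

Using ab = gcd(a,b)·lcm(a,b) = 4·8556 = 34224, we get b = 34224/276 = 124.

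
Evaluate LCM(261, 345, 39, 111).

lcm(261, 345) = 261·345/gcd = 90045/3 = 30015
lcm(30015, 39) = 30015·39/gcd = 1170585/3 = 390195
lcm(390195, 111) = 390195·111/gcd = 43311645/3 = 14437215

14437215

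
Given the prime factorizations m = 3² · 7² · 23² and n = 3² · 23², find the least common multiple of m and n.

233289

max exponent per prime: 3² · 7² · 23² = 233289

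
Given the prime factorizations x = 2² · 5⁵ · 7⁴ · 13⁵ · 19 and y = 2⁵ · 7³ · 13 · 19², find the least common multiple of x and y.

32182229197300000

max exponent per prime: 2⁵ · 5⁵ · 7⁴ · 13⁵ · 19² = 32182229197300000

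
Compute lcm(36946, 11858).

gcd first: 36946 = 3·11858 + 1372; 11858 = 8·1372 + 882; 1372 = 1·882 + 490; 882 = 1·490 + 392; 490 = 1·392 + 98; 392 = 4·98 + 0 → gcd = 98
lcm = 36946·11858/gcd = 438105668/98 = 4470466

4470466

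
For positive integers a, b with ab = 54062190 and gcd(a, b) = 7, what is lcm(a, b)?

7723170

Since gcd(a,b)·lcm(a,b) = ab, lcm = 54062190/7 = 7723170.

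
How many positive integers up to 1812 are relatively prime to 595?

1170

595 = 5·7·17. Inclusion–exclusion on these primes:
1812 − ⌊1812/5⌋ − ⌊1812/7⌋ − ⌊1812/17⌋ + ⌊1812/35⌋ + ⌊1812/85⌋ + ⌊1812/119⌋ − ⌊1812/595⌋ = 1170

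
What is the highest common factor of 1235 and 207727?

247

1235 = 5 · 13 · 19
207727 = 13 · 19 · 29²
Common: 13 · 19 = 247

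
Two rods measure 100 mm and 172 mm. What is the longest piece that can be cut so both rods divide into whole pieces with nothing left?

4

Euclid: 172 = 1·100 + 72; 100 = 1·72 + 28; 72 = 2·28 + 16; 28 = 1·16 + 12; 16 = 1·12 + 4; 12 = 3·4 + 0. Last nonzero remainder: 4.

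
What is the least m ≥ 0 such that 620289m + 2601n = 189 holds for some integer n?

75

gcd(620289, 2601) = 9 (Euclid: 620289 = 238·2601 + 1251; 2601 = 2·1251 + 99; 1251 = 12·99 + 63; 99 = 1·63 + 36; 63 = 1·36 + 27; 36 = 1·27 + 9; 27 = 3·9 + 0), and 9 | 189.
Extended Euclid: 620289·(-79) + 2601·(18840) = 9. Scale by 21: m₀ = -1659.
General solution m = m₀ + 289t; reducing mod 289 gives m = 75 (and n = -17886).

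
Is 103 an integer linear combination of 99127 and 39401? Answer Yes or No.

By Bézout, 99127m + 39401n = 103 has integer solutions iff gcd(99127, 39401) | 103.
Euclid: 99127 = 2·39401 + 20325; 39401 = 1·20325 + 19076; 20325 = 1·19076 + 1249; 19076 = 15·1249 + 341; 1249 = 3·341 + 226; 341 = 1·226 + 115; 226 = 1·115 + 111; 115 = 1·111 + 4; 111 = 27·4 + 3; 4 = 1·3 + 1; 3 = 3·1 + 0. gcd = 1; 103 mod 1 = 0. Yes.

Yes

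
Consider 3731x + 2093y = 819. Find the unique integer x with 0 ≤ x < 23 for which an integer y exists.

Euclid: 3731 = 1·2093 + 1638; 2093 = 1·1638 + 455; 1638 = 3·455 + 273; 455 = 1·273 + 182; 273 = 1·182 + 91; 182 = 2·91 + 0 → gcd = 91; 819 = 91·9.
Back-substitution yields 3731·(9) + 2093·(-16) = 91, so one solution is x = 9·9 = 81, y = -16·9 = -144.
Solutions in x differ by 2093/91 = 23; the one in [0, 23) is 81 mod 23 = 12.

12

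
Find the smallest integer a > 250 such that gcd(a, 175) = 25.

275

gcd(a, 175) = 25 forces 25 | a; write a = 25s. Then gcd(25s, 25·7) = 25·gcd(s, 7), so need gcd(s, 7) = 1.
25s > 250 gives s ≥ 11. The least s ≥ 11 coprime to 7 is 11, so a = 25·11 = 275.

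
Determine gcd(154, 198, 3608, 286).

22

154 = 2 · 7 · 11; 198 = 2 · 3² · 11; 3608 = 2³ · 11 · 41; 286 = 2 · 11 · 13
gcd takes min exponent of each prime: 2 · 11 = 22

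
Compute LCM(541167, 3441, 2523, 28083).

16839493539

541167 = 3 · 11 · 23² · 31; 3441 = 3 · 31 · 37; 2523 = 3 · 29²; 28083 = 3 · 11 · 23 · 37
lcm takes max exponent of each prime: 3 · 11 · 23² · 29² · 31 · 37 = 16839493539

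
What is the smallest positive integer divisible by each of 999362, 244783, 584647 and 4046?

34946689778

999362 = 2 · 7 · 13 · 17² · 19; 244783 = 7 · 11² · 17²; 584647 = 7 · 17⁴; 4046 = 2 · 7 · 17²
lcm takes max exponent of each prime: 2 · 7 · 11² · 13 · 17⁴ · 19 = 34946689778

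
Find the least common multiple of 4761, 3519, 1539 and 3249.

lcm(4761, 3519) = 4761·3519/gcd = 16753959/207 = 80937
lcm(80937, 1539) = 80937·1539/gcd = 124562043/9 = 13840227
lcm(13840227, 3249) = 13840227·3249/gcd = 44966897523/171 = 262964313

262964313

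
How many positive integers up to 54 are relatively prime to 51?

51 = 3·17. Inclusion–exclusion on these primes:
54 − ⌊54/3⌋ − ⌊54/17⌋ + ⌊54/51⌋ = 34

34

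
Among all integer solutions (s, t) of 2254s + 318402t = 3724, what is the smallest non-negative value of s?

Reduce mod 318402: 2254s ≡ 3724 (mod 318402). With g = gcd(2254, 318402) = 98 dividing 3724, divide through: 23s ≡ 38 (mod 3249).
Since gcd(23, 3249) = 1, s ≡ 38·(23)⁻¹ ≡ 1273 (mod 3249). Smallest non-negative: 1273.

1273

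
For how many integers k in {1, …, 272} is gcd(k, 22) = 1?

124

22 = 2·11. Inclusion–exclusion on these primes:
272 − ⌊272/2⌋ − ⌊272/11⌋ + ⌊272/22⌋ = 124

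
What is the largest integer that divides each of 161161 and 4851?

539

Euclid: 161161 = 33·4851 + 1078; 4851 = 4·1078 + 539; 1078 = 2·539 + 0. Last nonzero remainder: 539.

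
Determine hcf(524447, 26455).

Euclid: 524447 = 19·26455 + 21802; 26455 = 1·21802 + 4653; 21802 = 4·4653 + 3190; 4653 = 1·3190 + 1463; 3190 = 2·1463 + 264; 1463 = 5·264 + 143; 264 = 1·143 + 121; 143 = 1·121 + 22; 121 = 5·22 + 11; 22 = 2·11 + 0. Last nonzero remainder: 11.

11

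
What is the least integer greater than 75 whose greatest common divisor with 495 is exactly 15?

495 = 15·33. Any a with gcd(a, 495) = 15 is a multiple of 15, say 15s, with s coprime to 33.
Need s > 75/15, so s ≥ 6. First s ≥ 6 with gcd(s, 33) = 1 is s = 7. Thus a = 15·7 = 105.

105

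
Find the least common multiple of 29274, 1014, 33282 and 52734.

14187879199494

29274 = 2 · 3 · 7 · 17 · 41; 1014 = 2 · 3 · 13²; 33282 = 2 · 3² · 43²; 52734 = 2 · 3 · 11 · 17 · 47
lcm takes max exponent of each prime: 2 · 3² · 7 · 11 · 13² · 17 · 41 · 43² · 47 = 14187879199494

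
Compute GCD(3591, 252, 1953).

63

gcd(3591, 252): 3591 = 14·252 + 63; 252 = 4·63 + 0 → 63
gcd(63, 1953): 1953 = 31·63 + 0 → 63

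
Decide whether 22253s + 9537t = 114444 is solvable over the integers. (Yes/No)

By Bézout, 22253s + 9537t = 114444 has integer solutions iff gcd(22253, 9537) | 114444.
Euclid: 22253 = 2·9537 + 3179; 9537 = 3·3179 + 0. gcd = 3179; 114444 mod 3179 = 0. Yes.

Yes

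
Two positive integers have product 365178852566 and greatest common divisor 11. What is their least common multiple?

33198077506

Since gcd(u,v)·lcm(u,v) = uv, lcm = 365178852566/11 = 33198077506.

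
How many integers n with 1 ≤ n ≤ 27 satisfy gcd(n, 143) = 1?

Prime factors of 143: 11, 13. Count integers ≤ 27 divisible by none of them.
By inclusion–exclusion: 27 − ⌊27/11⌋ − ⌊27/13⌋ + ⌊27/143⌋ = 23.

23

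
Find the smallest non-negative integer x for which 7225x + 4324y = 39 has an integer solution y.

2911

gcd(7225, 4324) = 1 (Euclid: 7225 = 1·4324 + 2901; 4324 = 1·2901 + 1423; 2901 = 2·1423 + 55; 1423 = 25·55 + 48; 55 = 1·48 + 7; 48 = 6·7 + 6; 7 = 1·6 + 1; 6 = 6·1 + 0), and 1 | 39.
Extended Euclid: 7225·(629) + 4324·(-1051) = 1. Scale by 39: x₀ = 24531.
General solution x = x₀ + 4324t; reducing mod 4324 gives x = 2911 (and y = -4864).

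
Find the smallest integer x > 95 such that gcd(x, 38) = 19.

133

gcd(x, 38) = 19 forces 19 | x; write x = 19s. Then gcd(19s, 19·2) = 19·gcd(s, 2), so need gcd(s, 2) = 1.
19s > 95 gives s ≥ 6. The least s ≥ 6 coprime to 2 is 7, so x = 19·7 = 133.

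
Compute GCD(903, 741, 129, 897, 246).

gcd(903, 741): 903 = 1·741 + 162; 741 = 4·162 + 93; 162 = 1·93 + 69; 93 = 1·69 + 24; 69 = 2·24 + 21; 24 = 1·21 + 3; 21 = 7·3 + 0 → 3
gcd(3, 129): 129 = 43·3 + 0 → 3
gcd(3, 897): 897 = 299·3 + 0 → 3
gcd(3, 246): 246 = 82·3 + 0 → 3

3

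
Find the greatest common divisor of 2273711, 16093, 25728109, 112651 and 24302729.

2299

2273711 = 11² · 19 · 23 · 43; 16093 = 7 · 11² · 19; 25728109 = 11² · 19³ · 31; 112651 = 7² · 11² · 19; 24302729 = 11³ · 19 · 31²
gcd takes min exponent of each prime: 11² · 19 = 2299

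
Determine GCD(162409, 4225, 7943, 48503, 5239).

169

162409 = 13² · 31²; 4225 = 5² · 13²; 7943 = 13² · 47; 48503 = 7 · 13² · 41; 5239 = 13² · 31
gcd takes min exponent of each prime: 13² = 169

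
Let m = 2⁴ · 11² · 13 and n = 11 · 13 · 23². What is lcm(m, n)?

max exponent per prime: 2⁴ · 11² · 13 · 23² = 13313872

13313872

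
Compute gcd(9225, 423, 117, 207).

9

gcd(9225, 423): 9225 = 21·423 + 342; 423 = 1·342 + 81; 342 = 4·81 + 18; 81 = 4·18 + 9; 18 = 2·9 + 0 → 9
gcd(9, 117): 117 = 13·9 + 0 → 9
gcd(9, 207): 207 = 23·9 + 0 → 9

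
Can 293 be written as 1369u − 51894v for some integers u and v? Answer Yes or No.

gcd(1369, 51894): 51894 = 37·1369 + 1241; 1369 = 1·1241 + 128; 1241 = 9·128 + 89; 128 = 1·89 + 39; 89 = 2·39 + 11; 39 = 3·11 + 6; 11 = 1·6 + 5; 6 = 1·5 + 1; 5 = 5·1 + 0 → 1
1 divides 293, so a solution exists.

Yes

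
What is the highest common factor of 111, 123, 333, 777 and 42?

gcd(111, 123): 123 = 1·111 + 12; 111 = 9·12 + 3; 12 = 4·3 + 0 → 3
gcd(3, 333): 333 = 111·3 + 0 → 3
gcd(3, 777): 777 = 259·3 + 0 → 3
gcd(3, 42): 42 = 14·3 + 0 → 3

3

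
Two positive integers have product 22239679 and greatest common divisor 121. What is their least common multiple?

Since gcd(m,n)·lcm(m,n) = mn, lcm = 22239679/121 = 183799.

183799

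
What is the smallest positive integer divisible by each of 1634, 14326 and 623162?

1634 = 2 · 19 · 43; 14326 = 2 · 13 · 19 · 29; 623162 = 2 · 19 · 23² · 31
lcm takes max exponent of each prime: 2 · 13 · 19 · 23² · 29 · 31 · 43 = 10102079182

10102079182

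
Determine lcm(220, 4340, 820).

220 = 2² · 5 · 11; 4340 = 2² · 5 · 7 · 31; 820 = 2² · 5 · 41
lcm takes max exponent of each prime: 2² · 5 · 7 · 11 · 31 · 41 = 1957340

1957340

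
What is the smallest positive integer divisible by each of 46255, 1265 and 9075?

46255 = 5 · 11 · 29²; 1265 = 5 · 11 · 23; 9075 = 3 · 5² · 11²
lcm takes max exponent of each prime: 3 · 5² · 11² · 23 · 29² = 175537725

175537725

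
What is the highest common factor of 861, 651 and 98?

gcd(861, 651): 861 = 1·651 + 210; 651 = 3·210 + 21; 210 = 10·21 + 0 → 21
gcd(21, 98): 98 = 4·21 + 14; 21 = 1·14 + 7; 14 = 2·7 + 0 → 7

7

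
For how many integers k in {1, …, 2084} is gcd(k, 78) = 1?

Prime factors of 78: 2, 3, 13. Count integers ≤ 2084 divisible by none of them.
By inclusion–exclusion: 2084 − ⌊2084/2⌋ − ⌊2084/3⌋ − ⌊2084/13⌋ + ⌊2084/6⌋ + ⌊2084/26⌋ + ⌊2084/39⌋ − ⌊2084/78⌋ = 642.

642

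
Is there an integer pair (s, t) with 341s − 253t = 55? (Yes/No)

Yes

By Bézout, 341s − 253t = 55 has integer solutions iff gcd(341, 253) | 55.
Euclid: 341 = 1·253 + 88; 253 = 2·88 + 77; 88 = 1·77 + 11; 77 = 7·11 + 0. gcd = 11; 55 mod 11 = 0. Yes.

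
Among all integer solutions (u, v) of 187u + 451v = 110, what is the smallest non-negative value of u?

3

gcd(187, 451) = 11 (Euclid: 451 = 2·187 + 77; 187 = 2·77 + 33; 77 = 2·33 + 11; 33 = 3·11 + 0), and 11 | 110.
Extended Euclid: 187·(-12) + 451·(5) = 11. Scale by 10: u₀ = -120.
General solution u = u₀ + 41t; reducing mod 41 gives u = 3 (and v = -1).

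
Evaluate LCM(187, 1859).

187 = 11 · 17; 1859 = 11 · 13²
max exponents: 11 · 13² · 17 = 31603

31603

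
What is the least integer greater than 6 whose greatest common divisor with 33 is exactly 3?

gcd(m, 33) = 3 forces 3 | m; write m = 3s. Then gcd(3s, 3·11) = 3·gcd(s, 11), so need gcd(s, 11) = 1.
3s > 6 gives s ≥ 3. The least s ≥ 3 coprime to 11 is 3, so m = 3·3 = 9.

9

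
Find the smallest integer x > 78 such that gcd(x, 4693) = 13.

gcd(x, 4693) = 13 forces 13 | x; write x = 13s. Then gcd(13s, 13·361) = 13·gcd(s, 361), so need gcd(s, 361) = 1.
13s > 78 gives s ≥ 7. The least s ≥ 7 coprime to 361 is 7, so x = 13·7 = 91.

91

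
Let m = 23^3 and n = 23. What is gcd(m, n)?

23

min exponent per shared prime: 23 = 23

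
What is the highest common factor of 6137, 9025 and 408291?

gcd(6137, 9025): 9025 = 1·6137 + 2888; 6137 = 2·2888 + 361; 2888 = 8·361 + 0 → 361
gcd(361, 408291): 408291 = 1131·361 + 0 → 361

361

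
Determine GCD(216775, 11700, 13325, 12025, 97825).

216775 = 5² · 13 · 23 · 29; 11700 = 2² · 3² · 5² · 13; 13325 = 5² · 13 · 41; 12025 = 5² · 13 · 37; 97825 = 5² · 7 · 13 · 43
gcd takes min exponent of each prime: 5² · 13 = 325

325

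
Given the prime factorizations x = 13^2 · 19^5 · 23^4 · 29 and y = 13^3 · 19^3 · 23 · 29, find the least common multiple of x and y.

max exponent per prime: 13^3 · 19^5 · 23^4 · 29 = 44147630972761667

44147630972761667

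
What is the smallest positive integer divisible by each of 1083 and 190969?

1083 = 3 · 19²; 190969 = 19² · 23²
max exponents: 3 · 19² · 23² = 572907

572907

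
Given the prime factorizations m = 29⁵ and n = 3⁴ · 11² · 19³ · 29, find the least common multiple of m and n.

1378863201682791

max exponent per prime: 3⁴ · 11² · 19³ · 29⁵ = 1378863201682791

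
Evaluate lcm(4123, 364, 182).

4123 = 7 · 19 · 31; 364 = 2² · 7 · 13; 182 = 2 · 7 · 13
lcm takes max exponent of each prime: 2² · 7 · 13 · 19 · 31 = 214396

214396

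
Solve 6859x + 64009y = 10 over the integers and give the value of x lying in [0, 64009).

12813

Reduce mod 64009: 6859x ≡ 10 (mod 64009). With g = gcd(6859, 64009) = 1 dividing 10, divide through: 6859x ≡ 10 (mod 64009).
Since gcd(6859, 64009) = 1, x ≡ 10·(6859)⁻¹ ≡ 12813 (mod 64009). Smallest non-negative: 12813.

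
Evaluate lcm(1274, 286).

14014

gcd first: 1274 = 4·286 + 130; 286 = 2·130 + 26; 130 = 5·26 + 0 → gcd = 26
lcm = 1274·286/gcd = 364364/26 = 14014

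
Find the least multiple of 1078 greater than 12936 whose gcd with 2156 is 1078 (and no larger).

gcd(a, 2156) = 1078 forces 1078 | a; write a = 1078s. Then gcd(1078s, 1078·2) = 1078·gcd(s, 2), so need gcd(s, 2) = 1.
1078s > 12936 gives s ≥ 13. The least s ≥ 13 coprime to 2 is 13, so a = 1078·13 = 14014.

14014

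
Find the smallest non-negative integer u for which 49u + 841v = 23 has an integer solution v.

687

gcd(49, 841) = 1 (Euclid: 841 = 17·49 + 8; 49 = 6·8 + 1; 8 = 8·1 + 0), and 1 | 23.
Extended Euclid: 49·(103) + 841·(-6) = 1. Scale by 23: u₀ = 2369.
General solution u = u₀ + 841t; reducing mod 841 gives u = 687 (and v = -40).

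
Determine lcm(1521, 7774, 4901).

1521 = 3² · 13²; 7774 = 2 · 13² · 23; 4901 = 13² · 29
lcm takes max exponent of each prime: 2 · 3² · 13² · 23 · 29 = 2029014

2029014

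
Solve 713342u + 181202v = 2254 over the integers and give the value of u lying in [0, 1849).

Euclid: 713342 = 3·181202 + 169736; 181202 = 1·169736 + 11466; 169736 = 14·11466 + 9212; 11466 = 1·9212 + 2254; 9212 = 4·2254 + 196; 2254 = 11·196 + 98; 196 = 2·98 + 0 → gcd = 98; 2254 = 98·23.
Back-substitution yields 713342·(-885) + 181202·(3484) = 98, so one solution is u = -885·23 = -20355, v = 3484·23 = 80132.
Solutions in u differ by 181202/98 = 1849; the one in [0, 1849) is -20355 mod 1849 = 1833.

1833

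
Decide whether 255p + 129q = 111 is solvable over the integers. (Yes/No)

Yes

gcd(255, 129): 255 = 1·129 + 126; 129 = 1·126 + 3; 126 = 42·3 + 0 → 3
3 divides 111, so a solution exists.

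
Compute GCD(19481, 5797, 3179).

11

19481 = 7 · 11² · 23; 5797 = 11 · 17 · 31; 3179 = 11 · 17²
gcd takes min exponent of each prime: 11 = 11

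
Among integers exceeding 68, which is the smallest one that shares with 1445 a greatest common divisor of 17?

1445 = 17·85. Any t with gcd(t, 1445) = 17 is a multiple of 17, say 17s, with s coprime to 85.
Need s > 68/17, so s ≥ 5. First s ≥ 5 with gcd(s, 85) = 1 is s = 6. Thus t = 17·6 = 102.

102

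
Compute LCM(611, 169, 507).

611 = 13 · 47; 169 = 13²; 507 = 3 · 13²
lcm takes max exponent of each prime: 3 · 13² · 47 = 23829

23829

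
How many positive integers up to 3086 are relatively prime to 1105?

2145

Prime factors of 1105: 5, 13, 17. Count integers ≤ 3086 divisible by none of them.
By inclusion–exclusion: 3086 − ⌊3086/5⌋ − ⌊3086/13⌋ − ⌊3086/17⌋ + ⌊3086/65⌋ + ⌊3086/85⌋ + ⌊3086/221⌋ − ⌊3086/1105⌋ = 2145.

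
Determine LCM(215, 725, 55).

215 = 5 · 43; 725 = 5² · 29; 55 = 5 · 11
lcm takes max exponent of each prime: 5² · 11 · 29 · 43 = 342925

342925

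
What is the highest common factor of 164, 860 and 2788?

gcd(164, 860): 860 = 5·164 + 40; 164 = 4·40 + 4; 40 = 10·4 + 0 → 4
gcd(4, 2788): 2788 = 697·4 + 0 → 4

4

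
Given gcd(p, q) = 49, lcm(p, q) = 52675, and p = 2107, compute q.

p·q = gcd·lcm = 49·52675 = 2581075, so q = 2581075/2107 = 1225.

1225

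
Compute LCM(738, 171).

738 = 2 · 3² · 41; 171 = 3² · 19
max exponents: 2 · 3² · 19 · 41 = 14022

14022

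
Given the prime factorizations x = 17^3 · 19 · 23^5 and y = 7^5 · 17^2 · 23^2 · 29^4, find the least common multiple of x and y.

7142031097450451477107

max exponent per prime: 7^5 · 17^3 · 19 · 23^5 · 29^4 = 7142031097450451477107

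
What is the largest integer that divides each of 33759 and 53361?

1089

Euclid: 53361 = 1·33759 + 19602; 33759 = 1·19602 + 14157; 19602 = 1·14157 + 5445; 14157 = 2·5445 + 3267; 5445 = 1·3267 + 2178; 3267 = 1·2178 + 1089; 2178 = 2·1089 + 0. Last nonzero remainder: 1089.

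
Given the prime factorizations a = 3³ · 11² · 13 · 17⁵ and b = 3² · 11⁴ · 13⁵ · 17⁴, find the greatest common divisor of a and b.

min exponent per shared prime: 3² · 11² · 13 · 17⁴ = 1182406797

1182406797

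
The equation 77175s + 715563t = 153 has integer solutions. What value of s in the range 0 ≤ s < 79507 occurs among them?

33787

gcd(77175, 715563) = 9 (Euclid: 715563 = 9·77175 + 20988; 77175 = 3·20988 + 14211; 20988 = 1·14211 + 6777; 14211 = 2·6777 + 657; 6777 = 10·657 + 207; 657 = 3·207 + 36; 207 = 5·36 + 27; 36 = 1·27 + 9; 27 = 3·9 + 0), and 9 | 153.
Extended Euclid: 77175·(20695) + 715563·(-2232) = 9. Scale by 17: s₀ = 351815.
General solution s = s₀ + 79507k; reducing mod 79507 gives s = 33787 (and t = -3644).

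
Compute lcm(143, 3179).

143 = 11 · 13; 3179 = 11 · 17²
max exponents: 11 · 13 · 17² = 41327

41327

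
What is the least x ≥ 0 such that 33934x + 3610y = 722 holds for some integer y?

gcd(33934, 3610) = 722 (Euclid: 33934 = 9·3610 + 1444; 3610 = 2·1444 + 722; 1444 = 2·722 + 0), and 722 | 722.
Extended Euclid: 33934·(-2) + 3610·(19) = 722. Scale by 1: x₀ = -2.
General solution x = x₀ + 5t; reducing mod 5 gives x = 3 (and y = -28).

3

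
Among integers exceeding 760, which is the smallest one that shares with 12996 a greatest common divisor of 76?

gcd(t, 12996) = 76 forces 76 | t; write t = 76s. Then gcd(76s, 76·171) = 76·gcd(s, 171), so need gcd(s, 171) = 1.
76s > 760 gives s ≥ 11. The least s ≥ 11 coprime to 171 is 11, so t = 76·11 = 836.

836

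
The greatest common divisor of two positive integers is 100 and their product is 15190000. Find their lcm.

For any two positive integers, gcd × lcm equals their product. Hence lcm = 15190000 / 100 = 151900.

151900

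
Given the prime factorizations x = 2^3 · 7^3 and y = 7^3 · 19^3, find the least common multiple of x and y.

18821096

max exponent per prime: 2^3 · 7^3 · 19^3 = 18821096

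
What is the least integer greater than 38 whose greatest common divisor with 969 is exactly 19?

gcd(m, 969) = 19 forces 19 | m; write m = 19s. Then gcd(19s, 19·51) = 19·gcd(s, 51), so need gcd(s, 51) = 1.
19s > 38 gives s ≥ 3. The least s ≥ 3 coprime to 51 is 4, so m = 19·4 = 76.

76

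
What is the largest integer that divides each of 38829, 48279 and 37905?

21

38829 = 3 · 7 · 43²; 48279 = 3 · 7 · 11² · 19; 37905 = 3 · 5 · 7 · 19²
gcd takes min exponent of each prime: 3 · 7 = 21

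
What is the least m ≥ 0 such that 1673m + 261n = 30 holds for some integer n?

gcd(1673, 261) = 1 (Euclid: 1673 = 6·261 + 107; 261 = 2·107 + 47; 107 = 2·47 + 13; 47 = 3·13 + 8; 13 = 1·8 + 5; 8 = 1·5 + 3; 5 = 1·3 + 2; 3 = 1·2 + 1; 2 = 2·1 + 0), and 1 | 30.
Extended Euclid: 1673·(-100) + 261·(641) = 1. Scale by 30: m₀ = -3000.
General solution m = m₀ + 261t; reducing mod 261 gives m = 132 (and n = -846).

132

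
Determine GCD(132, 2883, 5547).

132 = 2² · 3 · 11; 2883 = 3 · 31²; 5547 = 3 · 43²
gcd takes min exponent of each prime: 3 = 3

3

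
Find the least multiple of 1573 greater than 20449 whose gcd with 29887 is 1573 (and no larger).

gcd(k, 29887) = 1573 forces 1573 | k; write k = 1573s. Then gcd(1573s, 1573·19) = 1573·gcd(s, 19), so need gcd(s, 19) = 1.
1573s > 20449 gives s ≥ 14. The least s ≥ 14 coprime to 19 is 14, so k = 1573·14 = 22022.

22022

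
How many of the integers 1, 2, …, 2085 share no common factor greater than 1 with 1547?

1553

1547 = 7·13·17. Inclusion–exclusion on these primes:
2085 − ⌊2085/7⌋ − ⌊2085/13⌋ − ⌊2085/17⌋ + ⌊2085/91⌋ + ⌊2085/119⌋ + ⌊2085/221⌋ − ⌊2085/1547⌋ = 1553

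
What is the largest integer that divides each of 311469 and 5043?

3

Euclid: 311469 = 61·5043 + 3846; 5043 = 1·3846 + 1197; 3846 = 3·1197 + 255; 1197 = 4·255 + 177; 255 = 1·177 + 78; 177 = 2·78 + 21; 78 = 3·21 + 15; 21 = 1·15 + 6; 15 = 2·6 + 3; 6 = 2·3 + 0. Last nonzero remainder: 3.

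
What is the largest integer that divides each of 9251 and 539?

9251 = 11 · 29²
539 = 7² · 11
Common: 11 = 11

11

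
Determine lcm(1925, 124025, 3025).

868175

lcm(1925, 124025) = 1925·124025/gcd = 238748125/275 = 868175
lcm(868175, 3025) = 868175·3025/gcd = 2626229375/3025 = 868175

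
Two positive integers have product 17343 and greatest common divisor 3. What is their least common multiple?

5781

Since gcd(a,b)·lcm(a,b) = ab, lcm = 17343/3 = 5781.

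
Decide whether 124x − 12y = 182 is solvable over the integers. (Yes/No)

By Bézout, 124x − 12y = 182 has integer solutions iff gcd(124, 12) | 182.
Euclid: 124 = 10·12 + 4; 12 = 3·4 + 0. gcd = 4; 182 mod 4 = 2. No.

No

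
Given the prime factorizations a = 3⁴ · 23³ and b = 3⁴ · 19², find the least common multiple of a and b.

355775247

max exponent per prime: 3⁴ · 19² · 23³ = 355775247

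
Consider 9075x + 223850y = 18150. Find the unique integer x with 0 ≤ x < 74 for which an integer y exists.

2

Reduce mod 223850: 9075x ≡ 18150 (mod 223850). With g = gcd(9075, 223850) = 3025 dividing 18150, divide through: 3x ≡ 6 (mod 74).
Since gcd(3, 74) = 1, x ≡ 6·(3)⁻¹ ≡ 2 (mod 74). Smallest non-negative: 2.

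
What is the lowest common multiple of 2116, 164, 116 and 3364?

72961796

2116 = 2² · 23²; 164 = 2² · 41; 116 = 2² · 29; 3364 = 2² · 29²
lcm takes max exponent of each prime: 2² · 23² · 29² · 41 = 72961796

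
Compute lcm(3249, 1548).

558828

gcd first: 3249 = 2·1548 + 153; 1548 = 10·153 + 18; 153 = 8·18 + 9; 18 = 2·9 + 0 → gcd = 9
lcm = 3249·1548/gcd = 5029452/9 = 558828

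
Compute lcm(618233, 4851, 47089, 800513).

2932279119

618233 = 7² · 11 · 31 · 37; 4851 = 3² · 7² · 11; 47089 = 7² · 31²; 800513 = 7² · 17 · 31²
lcm takes max exponent of each prime: 3² · 7² · 11 · 17 · 31² · 37 = 2932279119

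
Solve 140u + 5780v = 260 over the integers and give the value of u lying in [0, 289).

167

Reduce mod 5780: 140u ≡ 260 (mod 5780). With g = gcd(140, 5780) = 20 dividing 260, divide through: 7u ≡ 13 (mod 289).
Since gcd(7, 289) = 1, u ≡ 13·(7)⁻¹ ≡ 167 (mod 289). Smallest non-negative: 167.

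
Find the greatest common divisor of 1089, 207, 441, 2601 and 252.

9

gcd(1089, 207): 1089 = 5·207 + 54; 207 = 3·54 + 45; 54 = 1·45 + 9; 45 = 5·9 + 0 → 9
gcd(9, 441): 441 = 49·9 + 0 → 9
gcd(9, 2601): 2601 = 289·9 + 0 → 9
gcd(9, 252): 252 = 28·9 + 0 → 9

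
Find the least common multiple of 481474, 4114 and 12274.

21031265794

lcm(481474, 4114) = 481474·4114/gcd = 1980784036/34 = 58258354
lcm(58258354, 12274) = 58258354·12274/gcd = 715063036996/34 = 21031265794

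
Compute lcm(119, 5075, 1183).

14580475

119 = 7 · 17; 5075 = 5² · 7 · 29; 1183 = 7 · 13²
lcm takes max exponent of each prime: 5² · 7 · 13² · 17 · 29 = 14580475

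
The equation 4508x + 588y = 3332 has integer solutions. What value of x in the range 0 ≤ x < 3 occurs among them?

1

gcd(4508, 588) = 196 (Euclid: 4508 = 7·588 + 392; 588 = 1·392 + 196; 392 = 2·196 + 0), and 196 | 3332.
Extended Euclid: 4508·(-1) + 588·(8) = 196. Scale by 17: x₀ = -17.
General solution x = x₀ + 3t; reducing mod 3 gives x = 1 (and y = -2).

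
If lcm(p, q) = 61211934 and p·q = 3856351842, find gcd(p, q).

63

From gcd × lcm = pq: gcd = 3856351842 / 61211934 = 63.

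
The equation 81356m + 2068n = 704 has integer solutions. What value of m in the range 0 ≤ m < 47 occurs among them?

Reduce mod 2068: 81356m ≡ 704 (mod 2068). With g = gcd(81356, 2068) = 44 dividing 704, divide through: 1849m ≡ 16 (mod 47).
Since gcd(1849, 47) = 1, m ≡ 16·(1849)⁻¹ ≡ 1 (mod 47). Smallest non-negative: 1.

1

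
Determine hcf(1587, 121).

1

1587 = 3 · 23²
121 = 11²
Common: 1 = 1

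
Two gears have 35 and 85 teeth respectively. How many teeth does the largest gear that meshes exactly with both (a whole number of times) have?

5

Euclid: 85 = 2·35 + 15; 35 = 2·15 + 5; 15 = 3·5 + 0. Last nonzero remainder: 5.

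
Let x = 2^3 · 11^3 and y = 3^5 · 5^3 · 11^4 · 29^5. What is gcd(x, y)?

1331

min exponent per shared prime: 11^3 = 1331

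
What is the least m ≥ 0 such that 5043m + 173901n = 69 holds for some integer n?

Euclid: 173901 = 34·5043 + 2439; 5043 = 2·2439 + 165; 2439 = 14·165 + 129; 165 = 1·129 + 36; 129 = 3·36 + 21; 36 = 1·21 + 15; 21 = 1·15 + 6; 15 = 2·6 + 3; 6 = 2·3 + 0 → gcd = 3; 69 = 3·23.
Back-substitution yields 5043·(24242) + 173901·(-703) = 3, so one solution is m = 24242·23 = 557566, n = -703·23 = -16169.
Solutions in m differ by 173901/3 = 57967; the one in [0, 57967) is 557566 mod 57967 = 35863.

35863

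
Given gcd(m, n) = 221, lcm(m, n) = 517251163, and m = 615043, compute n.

185861

Using mn = gcd(m,n)·lcm(m,n) = 221·517251163 = 114312507023, we get n = 114312507023/615043 = 185861.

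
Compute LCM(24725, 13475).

13326775

gcd first: 24725 = 1·13475 + 11250; 13475 = 1·11250 + 2225; 11250 = 5·2225 + 125; 2225 = 17·125 + 100; 125 = 1·100 + 25; 100 = 4·25 + 0 → gcd = 25
lcm = 24725·13475/gcd = 333169375/25 = 13326775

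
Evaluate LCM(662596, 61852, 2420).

662596 = 2² · 11² · 37²; 61852 = 2² · 7 · 47²; 2420 = 2² · 5 · 11²
lcm takes max exponent of each prime: 2² · 5 · 7 · 11² · 37² · 47² = 51228609740

51228609740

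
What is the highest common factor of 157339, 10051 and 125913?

gcd(157339, 10051): 157339 = 15·10051 + 6574; 10051 = 1·6574 + 3477; 6574 = 1·3477 + 3097; 3477 = 1·3097 + 380; 3097 = 8·380 + 57; 380 = 6·57 + 38; 57 = 1·38 + 19; 38 = 2·19 + 0 → 19
gcd(19, 125913): 125913 = 6627·19 + 0 → 19

19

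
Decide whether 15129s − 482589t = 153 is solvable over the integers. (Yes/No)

Yes

By Bézout, 15129s − 482589t = 153 has integer solutions iff gcd(15129, 482589) | 153.
Euclid: 482589 = 31·15129 + 13590; 15129 = 1·13590 + 1539; 13590 = 8·1539 + 1278; 1539 = 1·1278 + 261; 1278 = 4·261 + 234; 261 = 1·234 + 27; 234 = 8·27 + 18; 27 = 1·18 + 9; 18 = 2·9 + 0. gcd = 9; 153 mod 9 = 0. Yes.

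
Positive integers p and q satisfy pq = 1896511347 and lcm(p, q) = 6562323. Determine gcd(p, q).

289

From gcd × lcm = pq: gcd = 1896511347 / 6562323 = 289.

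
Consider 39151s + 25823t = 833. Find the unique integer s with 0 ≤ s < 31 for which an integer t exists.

2

Reduce mod 25823: 39151s ≡ 833 (mod 25823). With g = gcd(39151, 25823) = 833 dividing 833, divide through: 47s ≡ 1 (mod 31).
Since gcd(47, 31) = 1, s ≡ 1·(47)⁻¹ ≡ 2 (mod 31). Smallest non-negative: 2.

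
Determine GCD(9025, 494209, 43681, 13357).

361

9025 = 5² · 19²; 494209 = 19² · 37²; 43681 = 11² · 19²; 13357 = 19² · 37
gcd takes min exponent of each prime: 19² = 361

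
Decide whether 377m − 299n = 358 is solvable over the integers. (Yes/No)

No

gcd(377, 299): 377 = 1·299 + 78; 299 = 3·78 + 65; 78 = 1·65 + 13; 65 = 5·13 + 0 → 13
13 does not divide 358, so a solution does not exist.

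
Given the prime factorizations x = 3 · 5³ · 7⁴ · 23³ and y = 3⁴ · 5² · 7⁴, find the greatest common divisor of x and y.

180075

min exponent per shared prime: 3 · 5² · 7⁴ = 180075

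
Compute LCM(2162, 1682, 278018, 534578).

2162 = 2 · 23 · 47; 1682 = 2 · 29²; 278018 = 2 · 13 · 17² · 37; 534578 = 2 · 11² · 47²
lcm takes max exponent of each prime: 2 · 11² · 13 · 17² · 23 · 29² · 37 · 47² = 1437400636386286

1437400636386286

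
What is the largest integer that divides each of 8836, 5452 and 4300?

gcd(8836, 5452): 8836 = 1·5452 + 3384; 5452 = 1·3384 + 2068; 3384 = 1·2068 + 1316; 2068 = 1·1316 + 752; 1316 = 1·752 + 564; 752 = 1·564 + 188; 564 = 3·188 + 0 → 188
gcd(188, 4300): 4300 = 22·188 + 164; 188 = 1·164 + 24; 164 = 6·24 + 20; 24 = 1·20 + 4; 20 = 5·4 + 0 → 4

4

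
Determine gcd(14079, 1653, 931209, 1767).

57

gcd(14079, 1653): 14079 = 8·1653 + 855; 1653 = 1·855 + 798; 855 = 1·798 + 57; 798 = 14·57 + 0 → 57
gcd(57, 931209): 931209 = 16337·57 + 0 → 57
gcd(57, 1767): 1767 = 31·57 + 0 → 57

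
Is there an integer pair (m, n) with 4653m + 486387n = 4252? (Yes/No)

No

gcd(4653, 486387): 486387 = 104·4653 + 2475; 4653 = 1·2475 + 2178; 2475 = 1·2178 + 297; 2178 = 7·297 + 99; 297 = 3·99 + 0 → 99
99 does not divide 4252, so a solution does not exist.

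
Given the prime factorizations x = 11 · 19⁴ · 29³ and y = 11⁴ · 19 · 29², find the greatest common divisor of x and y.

min exponent per shared prime: 11 · 19 · 29² = 175769

175769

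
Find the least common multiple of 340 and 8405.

571540

340 = 2² · 5 · 17; 8405 = 5 · 41²
max exponents: 2² · 5 · 17 · 41² = 571540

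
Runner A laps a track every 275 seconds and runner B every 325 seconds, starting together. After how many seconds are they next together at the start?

3575

275 = 5² · 11; 325 = 5² · 13
max exponents: 5² · 11 · 13 = 3575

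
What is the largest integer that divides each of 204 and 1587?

3

Euclid: 1587 = 7·204 + 159; 204 = 1·159 + 45; 159 = 3·45 + 24; 45 = 1·24 + 21; 24 = 1·21 + 3; 21 = 7·3 + 0. Last nonzero remainder: 3.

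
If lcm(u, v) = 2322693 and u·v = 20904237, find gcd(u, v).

9

From gcd × lcm = uv: gcd = 20904237 / 2322693 = 9.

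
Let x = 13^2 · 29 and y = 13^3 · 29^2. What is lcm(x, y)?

max exponent per prime: 13^3 · 29^2 = 1847677

1847677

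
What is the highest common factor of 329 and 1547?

329 = 7 · 47
1547 = 7 · 13 · 17
Common: 7 = 7

7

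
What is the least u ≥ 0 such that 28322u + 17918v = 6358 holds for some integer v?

23

Euclid: 28322 = 1·17918 + 10404; 17918 = 1·10404 + 7514; 10404 = 1·7514 + 2890; 7514 = 2·2890 + 1734; 2890 = 1·1734 + 1156; 1734 = 1·1156 + 578; 1156 = 2·578 + 0 → gcd = 578; 6358 = 578·11.
Back-substitution yields 28322·(-12) + 17918·(19) = 578, so one solution is u = -12·11 = -132, v = 19·11 = 209.
Solutions in u differ by 17918/578 = 31; the one in [0, 31) is -132 mod 31 = 23.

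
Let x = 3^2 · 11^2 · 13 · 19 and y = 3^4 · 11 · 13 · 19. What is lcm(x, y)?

max exponent per prime: 3^4 · 11^2 · 13 · 19 = 2420847

2420847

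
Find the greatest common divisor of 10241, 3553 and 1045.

10241 = 7² · 11 · 19; 3553 = 11 · 17 · 19; 1045 = 5 · 11 · 19
gcd takes min exponent of each prime: 11 · 19 = 209

209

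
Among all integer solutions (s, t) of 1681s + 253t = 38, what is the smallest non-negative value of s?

Reduce mod 253: 1681s ≡ 38 (mod 253). With g = gcd(1681, 253) = 1 dividing 38, divide through: 1681s ≡ 38 (mod 253).
Since gcd(1681, 253) = 1, s ≡ 38·(1681)⁻¹ ≡ 157 (mod 253). Smallest non-negative: 157.

157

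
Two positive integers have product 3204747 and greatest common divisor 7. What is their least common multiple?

457821

Since gcd(p,q)·lcm(p,q) = pq, lcm = 3204747/7 = 457821.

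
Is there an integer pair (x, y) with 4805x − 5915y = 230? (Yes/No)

Yes

By Bézout, 4805x − 5915y = 230 has integer solutions iff gcd(4805, 5915) | 230.
Euclid: 5915 = 1·4805 + 1110; 4805 = 4·1110 + 365; 1110 = 3·365 + 15; 365 = 24·15 + 5; 15 = 3·5 + 0. gcd = 5; 230 mod 5 = 0. Yes.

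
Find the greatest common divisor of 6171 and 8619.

51

6171 = 3 · 11² · 17
8619 = 3 · 13² · 17
Common: 3 · 17 = 51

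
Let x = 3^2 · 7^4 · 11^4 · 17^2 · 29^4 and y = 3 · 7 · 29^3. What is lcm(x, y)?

64668865855946121

max exponent per prime: 3^2 · 7^4 · 11^4 · 17^2 · 29^4 = 64668865855946121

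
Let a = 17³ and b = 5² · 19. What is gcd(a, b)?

1

min exponent per shared prime: (none) = 1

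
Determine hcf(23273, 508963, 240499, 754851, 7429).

gcd(23273, 508963): 508963 = 21·23273 + 20230; 23273 = 1·20230 + 3043; 20230 = 6·3043 + 1972; 3043 = 1·1972 + 1071; 1972 = 1·1071 + 901; 1071 = 1·901 + 170; 901 = 5·170 + 51; 170 = 3·51 + 17; 51 = 3·17 + 0 → 17
gcd(17, 240499): 240499 = 14147·17 + 0 → 17
gcd(17, 754851): 754851 = 44403·17 + 0 → 17
gcd(17, 7429): 7429 = 437·17 + 0 → 17

17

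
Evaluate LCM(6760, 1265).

6760 = 2³ · 5 · 13²; 1265 = 5 · 11 · 23
max exponents: 2³ · 5 · 11 · 13² · 23 = 1710280

1710280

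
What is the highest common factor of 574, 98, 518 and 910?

gcd(574, 98): 574 = 5·98 + 84; 98 = 1·84 + 14; 84 = 6·14 + 0 → 14
gcd(14, 518): 518 = 37·14 + 0 → 14
gcd(14, 910): 910 = 65·14 + 0 → 14

14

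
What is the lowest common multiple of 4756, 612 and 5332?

969981444

lcm(4756, 612) = 4756·612/gcd = 2910672/4 = 727668
lcm(727668, 5332) = 727668·5332/gcd = 3879925776/4 = 969981444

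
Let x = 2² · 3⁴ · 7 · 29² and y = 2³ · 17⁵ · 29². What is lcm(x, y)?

5416436407032

max exponent per prime: 2³ · 3⁴ · 7 · 17⁵ · 29² = 5416436407032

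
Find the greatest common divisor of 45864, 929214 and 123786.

gcd(45864, 929214): 929214 = 20·45864 + 11934; 45864 = 3·11934 + 10062; 11934 = 1·10062 + 1872; 10062 = 5·1872 + 702; 1872 = 2·702 + 468; 702 = 1·468 + 234; 468 = 2·234 + 0 → 234
gcd(234, 123786): 123786 = 529·234 + 0 → 234

234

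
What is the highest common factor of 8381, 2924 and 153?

17

gcd(8381, 2924): 8381 = 2·2924 + 2533; 2924 = 1·2533 + 391; 2533 = 6·391 + 187; 391 = 2·187 + 17; 187 = 11·17 + 0 → 17
gcd(17, 153): 153 = 9·17 + 0 → 17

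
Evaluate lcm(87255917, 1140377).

119453350373

gcd first: 87255917 = 76·1140377 + 587265; 1140377 = 1·587265 + 553112; 587265 = 1·553112 + 34153; 553112 = 16·34153 + 6664; 34153 = 5·6664 + 833; 6664 = 8·833 + 0 → gcd = 833
lcm = 87255917·1140377/gcd = 99504640860709/833 = 119453350373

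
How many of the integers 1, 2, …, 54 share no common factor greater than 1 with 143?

46

143 = 11·13. Inclusion–exclusion on these primes:
54 − ⌊54/11⌋ − ⌊54/13⌋ + ⌊54/143⌋ = 46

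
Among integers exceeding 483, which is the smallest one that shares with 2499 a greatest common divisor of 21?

504

gcd(m, 2499) = 21 forces 21 | m; write m = 21s. Then gcd(21s, 21·119) = 21·gcd(s, 119), so need gcd(s, 119) = 1.
21s > 483 gives s ≥ 24. The least s ≥ 24 coprime to 119 is 24, so m = 21·24 = 504.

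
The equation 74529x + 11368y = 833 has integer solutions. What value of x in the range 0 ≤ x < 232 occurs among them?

Reduce mod 11368: 74529x ≡ 833 (mod 11368). With g = gcd(74529, 11368) = 49 dividing 833, divide through: 1521x ≡ 17 (mod 232).
Since gcd(1521, 232) = 1, x ≡ 17·(1521)⁻¹ ≡ 153 (mod 232). Smallest non-negative: 153.

153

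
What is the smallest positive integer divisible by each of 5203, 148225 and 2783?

146594525

lcm(5203, 148225) = 5203·148225/gcd = 771214675/121 = 6373675
lcm(6373675, 2783) = 6373675·2783/gcd = 17737937525/121 = 146594525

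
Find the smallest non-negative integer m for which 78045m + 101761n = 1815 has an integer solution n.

665

Euclid: 101761 = 1·78045 + 23716; 78045 = 3·23716 + 6897; 23716 = 3·6897 + 3025; 6897 = 2·3025 + 847; 3025 = 3·847 + 484; 847 = 1·484 + 363; 484 = 1·363 + 121; 363 = 3·121 + 0 → gcd = 121; 1815 = 121·15.
Back-substitution yields 78045·(-236) + 101761·(181) = 121, so one solution is m = -236·15 = -3540, n = 181·15 = 2715.
Solutions in m differ by 101761/121 = 841; the one in [0, 841) is -3540 mod 841 = 665.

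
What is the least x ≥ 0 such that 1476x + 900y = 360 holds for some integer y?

10

gcd(1476, 900) = 36 (Euclid: 1476 = 1·900 + 576; 900 = 1·576 + 324; 576 = 1·324 + 252; 324 = 1·252 + 72; 252 = 3·72 + 36; 72 = 2·36 + 0), and 36 | 360.
Extended Euclid: 1476·(11) + 900·(-18) = 36. Scale by 10: x₀ = 110.
General solution x = x₀ + 25t; reducing mod 25 gives x = 10 (and y = -16).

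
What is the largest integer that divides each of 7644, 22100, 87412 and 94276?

52

7644 = 2² · 3 · 7² · 13; 22100 = 2² · 5² · 13 · 17; 87412 = 2² · 13 · 41²; 94276 = 2² · 7² · 13 · 37
gcd takes min exponent of each prime: 2² · 13 = 52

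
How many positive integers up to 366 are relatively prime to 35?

Prime factors of 35: 5, 7. Count integers ≤ 366 divisible by none of them.
By inclusion–exclusion: 366 − ⌊366/5⌋ − ⌊366/7⌋ + ⌊366/35⌋ = 251.

251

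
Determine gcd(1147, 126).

Euclid: 1147 = 9·126 + 13; 126 = 9·13 + 9; 13 = 1·9 + 4; 9 = 2·4 + 1; 4 = 4·1 + 0. Last nonzero remainder: 1.

1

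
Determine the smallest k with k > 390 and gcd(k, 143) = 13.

gcd(k, 143) = 13 forces 13 | k; write k = 13s. Then gcd(13s, 13·11) = 13·gcd(s, 11), so need gcd(s, 11) = 1.
13s > 390 gives s ≥ 31. The least s ≥ 31 coprime to 11 is 31, so k = 13·31 = 403.

403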